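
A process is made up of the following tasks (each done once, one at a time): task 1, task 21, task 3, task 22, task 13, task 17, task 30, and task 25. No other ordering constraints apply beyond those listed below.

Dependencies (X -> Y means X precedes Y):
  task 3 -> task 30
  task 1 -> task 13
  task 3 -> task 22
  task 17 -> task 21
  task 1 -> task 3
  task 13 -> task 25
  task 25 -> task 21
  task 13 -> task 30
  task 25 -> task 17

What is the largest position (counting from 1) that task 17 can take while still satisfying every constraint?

The only task forced after task 17 (directly or by a chain) is task 21.
So at least 1 task follows task 17, putting task 17 no later than position 7. That position is achievable by scheduling everything else first.

7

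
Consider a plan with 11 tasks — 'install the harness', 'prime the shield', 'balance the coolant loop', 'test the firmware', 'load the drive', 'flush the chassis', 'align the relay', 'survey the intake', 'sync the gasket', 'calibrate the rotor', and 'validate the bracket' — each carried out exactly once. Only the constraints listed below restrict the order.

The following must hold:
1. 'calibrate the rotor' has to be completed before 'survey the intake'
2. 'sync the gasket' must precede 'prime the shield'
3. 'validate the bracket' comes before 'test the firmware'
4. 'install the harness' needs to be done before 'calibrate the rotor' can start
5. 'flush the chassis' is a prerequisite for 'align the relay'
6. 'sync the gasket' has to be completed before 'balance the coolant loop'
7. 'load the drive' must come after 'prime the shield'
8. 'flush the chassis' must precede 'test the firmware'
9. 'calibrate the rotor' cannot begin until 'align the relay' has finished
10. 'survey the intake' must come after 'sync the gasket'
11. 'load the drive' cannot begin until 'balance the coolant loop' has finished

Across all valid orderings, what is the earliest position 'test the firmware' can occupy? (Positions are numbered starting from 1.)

Working backwards through the constraints from 'test the firmware', its full set of required predecessors is 'flush the chassis', 'validate the bracket' — 2 of them.
With 2 mandatory predecessors, the earliest 'test the firmware' can sit is position 2+1 = 3, and placing just those 2 first achieves it.

3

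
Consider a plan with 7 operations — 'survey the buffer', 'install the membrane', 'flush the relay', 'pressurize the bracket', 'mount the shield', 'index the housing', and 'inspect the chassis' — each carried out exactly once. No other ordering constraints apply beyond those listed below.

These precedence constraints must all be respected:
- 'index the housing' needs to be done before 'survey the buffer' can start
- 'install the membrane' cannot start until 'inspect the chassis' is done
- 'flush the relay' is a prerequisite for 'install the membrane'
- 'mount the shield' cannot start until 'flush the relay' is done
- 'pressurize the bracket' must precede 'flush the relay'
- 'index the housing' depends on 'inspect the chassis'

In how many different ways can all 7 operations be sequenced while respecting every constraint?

65

2 operations have no prerequisites ('pressurize the bracket', 'inspect the chassis'), so any of them could come first.
Systematically extending each partial ordering one operation at a time and counting, there are 65 complete orderings.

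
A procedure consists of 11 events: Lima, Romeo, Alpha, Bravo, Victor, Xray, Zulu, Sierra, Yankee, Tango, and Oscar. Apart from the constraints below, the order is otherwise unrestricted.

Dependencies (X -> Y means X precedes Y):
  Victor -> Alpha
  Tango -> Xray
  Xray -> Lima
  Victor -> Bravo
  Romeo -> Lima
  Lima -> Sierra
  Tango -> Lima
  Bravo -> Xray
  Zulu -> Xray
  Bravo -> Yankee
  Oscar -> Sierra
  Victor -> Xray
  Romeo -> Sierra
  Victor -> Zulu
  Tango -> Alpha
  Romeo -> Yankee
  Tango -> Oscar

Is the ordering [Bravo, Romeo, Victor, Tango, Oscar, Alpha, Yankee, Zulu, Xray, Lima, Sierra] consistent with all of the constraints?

In the proposed order, Bravo appears before Victor.
But one of the constraints requires Victor before Bravo, so this ordering violates it.

No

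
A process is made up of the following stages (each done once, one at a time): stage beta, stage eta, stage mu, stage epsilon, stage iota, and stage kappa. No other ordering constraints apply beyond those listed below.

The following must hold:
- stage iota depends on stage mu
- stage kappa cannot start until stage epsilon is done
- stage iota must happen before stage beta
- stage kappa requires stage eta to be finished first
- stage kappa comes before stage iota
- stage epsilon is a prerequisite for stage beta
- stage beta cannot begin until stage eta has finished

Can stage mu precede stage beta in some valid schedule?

Yes

Stage mu is actually forced before stage beta by the constraints, so certainly some valid ordering has stage mu first.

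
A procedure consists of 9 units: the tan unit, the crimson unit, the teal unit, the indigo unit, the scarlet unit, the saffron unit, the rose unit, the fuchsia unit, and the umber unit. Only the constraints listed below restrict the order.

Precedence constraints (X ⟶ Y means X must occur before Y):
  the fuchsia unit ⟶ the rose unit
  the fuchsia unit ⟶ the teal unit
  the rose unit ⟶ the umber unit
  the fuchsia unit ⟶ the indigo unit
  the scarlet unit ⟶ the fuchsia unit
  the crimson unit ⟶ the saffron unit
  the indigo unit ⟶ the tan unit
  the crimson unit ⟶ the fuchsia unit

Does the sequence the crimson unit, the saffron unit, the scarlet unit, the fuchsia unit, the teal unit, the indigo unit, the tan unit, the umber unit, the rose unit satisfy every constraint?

No

The sequence places the umber unit ahead of the rose unit.
But one of the constraints requires the rose unit before the umber unit, so this ordering violates it.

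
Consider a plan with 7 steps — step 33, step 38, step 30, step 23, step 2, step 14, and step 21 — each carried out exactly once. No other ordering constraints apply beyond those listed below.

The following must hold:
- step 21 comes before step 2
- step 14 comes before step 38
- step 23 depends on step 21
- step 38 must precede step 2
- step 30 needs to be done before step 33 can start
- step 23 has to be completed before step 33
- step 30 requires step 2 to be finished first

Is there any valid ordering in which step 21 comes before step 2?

Yes

The constraints force step 21 before step 2, so yes — every valid ordering has step 21 earlier.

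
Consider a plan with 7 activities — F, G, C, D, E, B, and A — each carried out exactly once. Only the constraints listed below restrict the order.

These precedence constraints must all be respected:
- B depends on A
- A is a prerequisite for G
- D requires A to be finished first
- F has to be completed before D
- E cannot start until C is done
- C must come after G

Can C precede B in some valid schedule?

Yes

The constraints leave C and B unordered relative to each other; nothing requires B earlier.
That means at least one valid schedule has C before B.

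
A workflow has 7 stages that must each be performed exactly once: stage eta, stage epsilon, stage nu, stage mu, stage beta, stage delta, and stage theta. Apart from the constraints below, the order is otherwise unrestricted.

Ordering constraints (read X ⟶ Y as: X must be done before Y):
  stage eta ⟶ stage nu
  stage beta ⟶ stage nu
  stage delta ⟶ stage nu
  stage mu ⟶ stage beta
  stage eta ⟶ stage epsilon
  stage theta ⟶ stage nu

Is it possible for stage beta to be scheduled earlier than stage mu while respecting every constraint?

No

Following stage mu → stage beta, stage mu must precede stage beta in every valid ordering.
Hence stage beta can never be scheduled before stage mu.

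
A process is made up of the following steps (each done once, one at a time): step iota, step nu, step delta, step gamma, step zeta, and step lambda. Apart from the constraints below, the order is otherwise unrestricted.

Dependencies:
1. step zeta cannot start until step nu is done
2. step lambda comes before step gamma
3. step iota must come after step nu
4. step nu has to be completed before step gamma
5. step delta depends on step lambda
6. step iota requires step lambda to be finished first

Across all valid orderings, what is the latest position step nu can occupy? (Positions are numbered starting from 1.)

3

Every step that must follow step nu has to come after it. Tracing all chains starting from step nu, those steps are: step iota, step gamma, step zeta — 3 in total.
So at least 3 steps follow step nu, putting step nu no later than position 3. That position is achievable by scheduling everything else first.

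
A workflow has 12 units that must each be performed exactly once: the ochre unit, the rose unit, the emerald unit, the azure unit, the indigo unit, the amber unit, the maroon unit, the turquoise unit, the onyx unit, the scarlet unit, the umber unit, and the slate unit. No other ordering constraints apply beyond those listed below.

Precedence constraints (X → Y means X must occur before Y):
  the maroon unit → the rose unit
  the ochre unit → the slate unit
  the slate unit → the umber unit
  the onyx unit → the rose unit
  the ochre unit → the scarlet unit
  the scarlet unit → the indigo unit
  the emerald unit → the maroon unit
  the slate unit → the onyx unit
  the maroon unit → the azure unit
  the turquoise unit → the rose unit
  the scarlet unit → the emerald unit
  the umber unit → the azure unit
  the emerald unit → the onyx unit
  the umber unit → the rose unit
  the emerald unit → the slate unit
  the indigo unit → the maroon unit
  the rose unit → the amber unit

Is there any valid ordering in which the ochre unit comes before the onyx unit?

The ochre unit is actually forced before the onyx unit by the constraints, so certainly some valid ordering has the ochre unit first.

Yes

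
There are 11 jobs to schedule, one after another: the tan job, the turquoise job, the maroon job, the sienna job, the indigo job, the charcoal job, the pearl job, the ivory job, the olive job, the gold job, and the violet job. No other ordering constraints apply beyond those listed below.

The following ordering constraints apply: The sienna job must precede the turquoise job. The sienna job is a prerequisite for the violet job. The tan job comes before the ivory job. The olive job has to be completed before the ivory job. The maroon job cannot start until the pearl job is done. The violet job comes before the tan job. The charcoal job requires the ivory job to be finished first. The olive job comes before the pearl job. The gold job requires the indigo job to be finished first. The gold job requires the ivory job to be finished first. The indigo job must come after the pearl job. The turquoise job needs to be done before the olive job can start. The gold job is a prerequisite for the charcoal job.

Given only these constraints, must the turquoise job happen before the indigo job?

Yes

There is a constraint chain the turquoise job → the olive job → the pearl job → the indigo job.
Hence the turquoise job necessarily comes before the indigo job.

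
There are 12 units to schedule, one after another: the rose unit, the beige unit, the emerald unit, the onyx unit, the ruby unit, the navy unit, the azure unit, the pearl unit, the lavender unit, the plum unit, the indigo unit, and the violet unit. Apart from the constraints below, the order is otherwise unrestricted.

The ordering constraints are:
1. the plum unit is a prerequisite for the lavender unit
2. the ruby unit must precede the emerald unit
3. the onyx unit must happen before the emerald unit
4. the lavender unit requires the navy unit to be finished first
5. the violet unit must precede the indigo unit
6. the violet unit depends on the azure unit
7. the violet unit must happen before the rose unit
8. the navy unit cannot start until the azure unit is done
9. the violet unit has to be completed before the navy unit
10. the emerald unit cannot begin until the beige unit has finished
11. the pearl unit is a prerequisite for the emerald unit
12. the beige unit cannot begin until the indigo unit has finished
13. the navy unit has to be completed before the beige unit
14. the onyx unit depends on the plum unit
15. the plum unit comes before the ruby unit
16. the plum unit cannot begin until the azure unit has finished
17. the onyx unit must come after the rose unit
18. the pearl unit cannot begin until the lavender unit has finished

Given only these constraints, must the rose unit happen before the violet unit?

No

In fact the dependencies run the other way: the violet unit → the rose unit.
So the rose unit does not have to come before the violet unit — it cannot.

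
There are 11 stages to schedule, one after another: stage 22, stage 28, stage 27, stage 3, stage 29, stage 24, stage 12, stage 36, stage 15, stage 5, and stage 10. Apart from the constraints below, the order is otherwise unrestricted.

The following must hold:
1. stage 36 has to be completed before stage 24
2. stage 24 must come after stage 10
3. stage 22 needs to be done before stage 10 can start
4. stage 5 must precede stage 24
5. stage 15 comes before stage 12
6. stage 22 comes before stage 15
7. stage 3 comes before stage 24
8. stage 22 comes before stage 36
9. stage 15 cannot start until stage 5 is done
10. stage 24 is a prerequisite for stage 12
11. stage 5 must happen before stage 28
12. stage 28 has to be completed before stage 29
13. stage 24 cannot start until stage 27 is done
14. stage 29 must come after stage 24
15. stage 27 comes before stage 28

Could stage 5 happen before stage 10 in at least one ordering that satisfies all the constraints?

Yes

No chain of constraints runs from stage 10 to stage 5, so stage 10 is not required to come first.
So a valid ordering placing stage 5 earlier than stage 10 exists.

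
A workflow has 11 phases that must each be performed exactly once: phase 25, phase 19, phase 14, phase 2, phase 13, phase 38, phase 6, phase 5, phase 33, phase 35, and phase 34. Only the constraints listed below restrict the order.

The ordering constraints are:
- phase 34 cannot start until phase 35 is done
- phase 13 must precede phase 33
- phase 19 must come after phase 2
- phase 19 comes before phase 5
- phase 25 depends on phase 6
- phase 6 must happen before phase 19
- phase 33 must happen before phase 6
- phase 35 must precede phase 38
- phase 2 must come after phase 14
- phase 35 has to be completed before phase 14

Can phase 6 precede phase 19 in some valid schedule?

Yes

Phase 6 is actually forced before phase 19 by the constraints, so certainly some valid ordering has phase 6 first.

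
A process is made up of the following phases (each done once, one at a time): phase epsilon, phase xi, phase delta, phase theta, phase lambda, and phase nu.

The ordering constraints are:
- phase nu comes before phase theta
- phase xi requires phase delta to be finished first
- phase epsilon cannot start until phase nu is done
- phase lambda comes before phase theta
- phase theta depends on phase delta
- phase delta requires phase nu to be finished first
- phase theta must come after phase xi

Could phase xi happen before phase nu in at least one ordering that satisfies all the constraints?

No

Following phase nu → phase delta → phase xi, phase nu must precede phase xi in every valid ordering.
So no valid ordering can have phase xi before phase nu.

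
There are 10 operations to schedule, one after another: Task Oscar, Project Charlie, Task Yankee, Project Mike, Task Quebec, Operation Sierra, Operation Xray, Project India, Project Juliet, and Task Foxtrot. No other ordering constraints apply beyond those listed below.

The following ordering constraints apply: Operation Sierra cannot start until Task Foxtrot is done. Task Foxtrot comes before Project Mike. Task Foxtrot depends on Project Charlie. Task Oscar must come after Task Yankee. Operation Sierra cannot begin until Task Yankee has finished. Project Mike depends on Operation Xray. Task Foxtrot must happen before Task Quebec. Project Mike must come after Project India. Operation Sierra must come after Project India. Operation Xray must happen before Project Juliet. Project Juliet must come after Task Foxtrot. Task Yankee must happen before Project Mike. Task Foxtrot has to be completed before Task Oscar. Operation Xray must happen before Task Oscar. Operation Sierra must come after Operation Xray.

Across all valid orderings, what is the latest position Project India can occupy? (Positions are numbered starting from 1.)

8

The operations that are forced after Project India, directly or by a chain of constraints, are Project Mike, Operation Sierra. That's 2 operations.
With 2 mandatory successors out of 10 operations total, the latest slot for Project India is 10−2 = 8, and it's reachable by doing all non-successors before Project India.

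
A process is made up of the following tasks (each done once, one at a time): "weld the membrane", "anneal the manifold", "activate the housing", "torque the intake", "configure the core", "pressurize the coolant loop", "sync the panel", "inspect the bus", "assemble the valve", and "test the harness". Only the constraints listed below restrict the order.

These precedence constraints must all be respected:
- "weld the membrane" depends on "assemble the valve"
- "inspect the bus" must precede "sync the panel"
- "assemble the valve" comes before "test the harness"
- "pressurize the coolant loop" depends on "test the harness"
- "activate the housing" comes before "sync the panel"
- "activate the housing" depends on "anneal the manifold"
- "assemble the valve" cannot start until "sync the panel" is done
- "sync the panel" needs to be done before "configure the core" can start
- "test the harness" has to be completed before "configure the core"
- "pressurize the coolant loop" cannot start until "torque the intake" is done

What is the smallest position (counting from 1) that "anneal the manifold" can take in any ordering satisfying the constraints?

"anneal the manifold" has no prerequisites at all, so it can go in position 1.

1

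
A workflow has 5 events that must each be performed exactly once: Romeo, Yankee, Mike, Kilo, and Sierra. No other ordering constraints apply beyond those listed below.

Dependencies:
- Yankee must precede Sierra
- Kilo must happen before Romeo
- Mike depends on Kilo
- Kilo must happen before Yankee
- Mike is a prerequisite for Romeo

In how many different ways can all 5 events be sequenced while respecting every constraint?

6

Kilo is the only event with nothing required before it, so every ordering starts there.
Systematically extending each partial ordering one event at a time and counting, there are 6 complete orderings.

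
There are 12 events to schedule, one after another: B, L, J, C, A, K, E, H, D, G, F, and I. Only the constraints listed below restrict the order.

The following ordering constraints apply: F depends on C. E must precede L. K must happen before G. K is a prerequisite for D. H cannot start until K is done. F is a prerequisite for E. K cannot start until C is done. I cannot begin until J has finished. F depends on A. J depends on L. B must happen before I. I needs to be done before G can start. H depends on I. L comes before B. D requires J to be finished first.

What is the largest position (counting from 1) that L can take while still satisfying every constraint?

The events that are forced after L, directly or by a chain of constraints, are B, J, H, D, G, I. That's 6 events.
So at least 6 events follow L, putting L no later than position 6. That position is achievable by scheduling everything else first.

6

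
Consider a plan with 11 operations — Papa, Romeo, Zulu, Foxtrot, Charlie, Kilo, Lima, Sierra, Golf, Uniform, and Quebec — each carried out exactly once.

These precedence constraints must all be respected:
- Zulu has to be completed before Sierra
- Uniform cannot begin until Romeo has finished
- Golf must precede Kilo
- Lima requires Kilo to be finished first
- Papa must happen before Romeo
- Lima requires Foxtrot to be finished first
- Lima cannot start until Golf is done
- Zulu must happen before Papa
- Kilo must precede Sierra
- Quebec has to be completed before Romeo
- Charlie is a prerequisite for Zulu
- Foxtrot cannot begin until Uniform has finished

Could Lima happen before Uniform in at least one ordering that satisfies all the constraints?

The constraints give a chain Uniform → Foxtrot → Lima, which forces Uniform before Lima.
So no valid ordering can have Lima before Uniform.

No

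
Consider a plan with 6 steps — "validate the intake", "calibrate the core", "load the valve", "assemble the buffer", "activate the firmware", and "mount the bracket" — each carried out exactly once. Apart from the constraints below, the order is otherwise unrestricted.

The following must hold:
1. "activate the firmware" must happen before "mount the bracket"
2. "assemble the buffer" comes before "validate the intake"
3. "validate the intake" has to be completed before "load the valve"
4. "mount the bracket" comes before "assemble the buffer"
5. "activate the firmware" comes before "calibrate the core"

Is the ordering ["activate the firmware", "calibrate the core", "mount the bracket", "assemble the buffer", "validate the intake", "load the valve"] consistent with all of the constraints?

Yes

Every stated constraint is respected: "activate the firmware" sits at position 1, ahead of "mount the bracket" at position 3, and each of the other listed pairs likewise has the predecessor earlier in the sequence.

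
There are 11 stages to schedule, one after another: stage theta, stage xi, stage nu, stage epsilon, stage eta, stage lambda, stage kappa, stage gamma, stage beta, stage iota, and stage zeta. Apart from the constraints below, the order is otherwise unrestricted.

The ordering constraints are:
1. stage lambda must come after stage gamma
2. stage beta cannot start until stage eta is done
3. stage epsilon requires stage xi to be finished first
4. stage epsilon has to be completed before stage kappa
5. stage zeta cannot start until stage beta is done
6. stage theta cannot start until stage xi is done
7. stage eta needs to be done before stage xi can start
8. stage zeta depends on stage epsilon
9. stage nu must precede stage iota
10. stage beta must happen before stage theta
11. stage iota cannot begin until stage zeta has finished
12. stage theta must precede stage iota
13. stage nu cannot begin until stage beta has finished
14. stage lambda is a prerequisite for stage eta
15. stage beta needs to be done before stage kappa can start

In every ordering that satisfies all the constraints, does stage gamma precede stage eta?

Yes

Chaining the stated constraints: stage gamma → stage lambda → stage eta.
That forces stage gamma before stage eta in every valid schedule.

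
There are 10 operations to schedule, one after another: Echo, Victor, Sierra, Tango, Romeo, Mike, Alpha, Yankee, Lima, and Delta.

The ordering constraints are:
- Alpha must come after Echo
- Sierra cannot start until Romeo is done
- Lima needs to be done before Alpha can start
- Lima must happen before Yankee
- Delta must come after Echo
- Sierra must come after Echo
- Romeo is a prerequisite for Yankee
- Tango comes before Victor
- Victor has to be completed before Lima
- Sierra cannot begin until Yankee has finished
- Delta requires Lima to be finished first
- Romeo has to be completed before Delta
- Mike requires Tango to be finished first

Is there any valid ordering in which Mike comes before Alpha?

Yes

No chain of constraints runs from Alpha to Mike, so Alpha is not required to come first.
That means at least one valid schedule has Mike before Alpha.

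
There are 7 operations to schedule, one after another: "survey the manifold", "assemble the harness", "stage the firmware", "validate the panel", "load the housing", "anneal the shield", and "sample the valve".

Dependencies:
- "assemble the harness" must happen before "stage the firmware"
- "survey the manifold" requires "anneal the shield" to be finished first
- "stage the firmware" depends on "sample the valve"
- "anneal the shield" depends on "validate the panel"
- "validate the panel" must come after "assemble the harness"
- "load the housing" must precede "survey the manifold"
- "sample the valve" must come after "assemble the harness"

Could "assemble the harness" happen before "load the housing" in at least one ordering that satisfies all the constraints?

Nothing in the constraints forces "load the housing" before "assemble the harness" — there is no chain from "load the housing" to "assemble the harness".
So a valid ordering placing "assemble the harness" earlier than "load the housing" exists.

Yes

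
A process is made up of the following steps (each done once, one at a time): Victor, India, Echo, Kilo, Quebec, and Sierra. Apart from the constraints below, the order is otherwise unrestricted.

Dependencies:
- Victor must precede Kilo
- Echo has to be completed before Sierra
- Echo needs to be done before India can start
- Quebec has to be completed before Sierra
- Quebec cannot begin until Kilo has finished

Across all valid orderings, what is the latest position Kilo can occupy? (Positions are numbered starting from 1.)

4

Following every chain forward from Kilo, the steps that must come later are Quebec, Sierra — 2 of them.
So at least 2 steps follow Kilo, putting Kilo no later than position 4. That position is achievable by scheduling everything else first.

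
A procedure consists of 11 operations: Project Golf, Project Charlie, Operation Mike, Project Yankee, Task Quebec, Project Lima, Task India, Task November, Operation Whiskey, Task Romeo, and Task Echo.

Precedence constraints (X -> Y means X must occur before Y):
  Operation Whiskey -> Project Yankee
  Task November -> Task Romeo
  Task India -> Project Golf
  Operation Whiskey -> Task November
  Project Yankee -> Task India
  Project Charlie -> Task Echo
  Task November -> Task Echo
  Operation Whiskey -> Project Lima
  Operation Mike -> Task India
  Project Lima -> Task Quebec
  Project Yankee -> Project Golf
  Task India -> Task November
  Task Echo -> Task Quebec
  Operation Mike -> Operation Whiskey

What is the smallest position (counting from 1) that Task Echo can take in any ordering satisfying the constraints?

7

The operations that are forced before Task Echo, directly or transitively, are Project Charlie, Operation Mike, Project Yankee, Task India, Task November, Operation Whiskey. That's 6 operations.
With 6 mandatory predecessors, the earliest Task Echo can sit is position 6+1 = 7, and placing just those 6 first achieves it.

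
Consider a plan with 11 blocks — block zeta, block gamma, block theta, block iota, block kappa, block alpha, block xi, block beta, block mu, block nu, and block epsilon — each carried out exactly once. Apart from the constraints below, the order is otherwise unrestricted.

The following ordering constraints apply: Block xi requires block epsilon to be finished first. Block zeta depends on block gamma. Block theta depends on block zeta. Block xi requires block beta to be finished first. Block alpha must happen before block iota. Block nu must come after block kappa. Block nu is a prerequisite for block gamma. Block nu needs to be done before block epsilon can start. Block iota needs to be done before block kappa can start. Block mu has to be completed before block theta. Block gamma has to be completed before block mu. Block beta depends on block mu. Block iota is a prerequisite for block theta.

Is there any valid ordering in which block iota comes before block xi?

The constraints force block iota before block xi, so yes — every valid ordering has block iota earlier.

Yes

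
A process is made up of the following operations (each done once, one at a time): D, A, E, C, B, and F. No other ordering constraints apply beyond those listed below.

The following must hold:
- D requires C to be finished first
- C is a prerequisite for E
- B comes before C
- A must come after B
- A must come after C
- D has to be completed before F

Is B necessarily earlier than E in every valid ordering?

Following the dependencies: B → C → E.
Hence B necessarily comes before E.

Yes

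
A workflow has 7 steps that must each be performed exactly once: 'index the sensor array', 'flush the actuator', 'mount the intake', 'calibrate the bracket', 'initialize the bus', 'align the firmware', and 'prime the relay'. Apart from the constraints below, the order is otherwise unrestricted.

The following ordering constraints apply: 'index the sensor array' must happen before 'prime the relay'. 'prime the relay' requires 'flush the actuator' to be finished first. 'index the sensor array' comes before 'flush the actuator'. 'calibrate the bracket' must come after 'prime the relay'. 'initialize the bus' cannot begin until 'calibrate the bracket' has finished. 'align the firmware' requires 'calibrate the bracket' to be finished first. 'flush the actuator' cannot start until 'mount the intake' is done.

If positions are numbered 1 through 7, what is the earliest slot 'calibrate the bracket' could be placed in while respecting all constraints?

5

The steps that are forced before 'calibrate the bracket', directly or transitively, are 'index the sensor array', 'flush the actuator', 'mount the intake', 'prime the relay'. That's 4 steps.
So at minimum 4 steps come before 'calibrate the bracket', putting 'calibrate the bracket' no earlier than position 5. That position is achievable by scheduling exactly those predecessors first.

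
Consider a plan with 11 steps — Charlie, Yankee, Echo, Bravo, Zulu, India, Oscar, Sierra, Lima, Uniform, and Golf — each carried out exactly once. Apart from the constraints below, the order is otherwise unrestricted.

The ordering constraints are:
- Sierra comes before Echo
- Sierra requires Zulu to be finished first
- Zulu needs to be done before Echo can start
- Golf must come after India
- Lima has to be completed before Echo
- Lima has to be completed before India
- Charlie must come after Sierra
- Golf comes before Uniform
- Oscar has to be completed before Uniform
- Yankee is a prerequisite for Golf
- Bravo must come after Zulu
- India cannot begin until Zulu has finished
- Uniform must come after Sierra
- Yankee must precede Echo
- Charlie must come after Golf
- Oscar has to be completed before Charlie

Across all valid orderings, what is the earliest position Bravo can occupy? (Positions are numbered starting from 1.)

2

Working backwards through the constraints from Bravo, its only required predecessor is Zulu.
With 1 mandatory predecessor, the earliest Bravo can sit is position 1+1 = 2, and placing just that one first achieves it.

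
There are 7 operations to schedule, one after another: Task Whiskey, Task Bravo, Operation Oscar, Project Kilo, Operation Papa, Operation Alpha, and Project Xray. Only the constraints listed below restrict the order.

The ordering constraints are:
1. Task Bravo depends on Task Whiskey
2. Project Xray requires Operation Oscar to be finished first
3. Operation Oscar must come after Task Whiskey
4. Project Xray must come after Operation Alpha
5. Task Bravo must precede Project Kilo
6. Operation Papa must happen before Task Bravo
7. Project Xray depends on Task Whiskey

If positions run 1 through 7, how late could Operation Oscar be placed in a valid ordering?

6

The only operation forced after Operation Oscar (directly or by a chain) is Project Xray.
With 1 mandatory successor out of 7 operations total, the latest slot for Operation Oscar is 7−1 = 6, and it's reachable by doing all non-successors before Operation Oscar.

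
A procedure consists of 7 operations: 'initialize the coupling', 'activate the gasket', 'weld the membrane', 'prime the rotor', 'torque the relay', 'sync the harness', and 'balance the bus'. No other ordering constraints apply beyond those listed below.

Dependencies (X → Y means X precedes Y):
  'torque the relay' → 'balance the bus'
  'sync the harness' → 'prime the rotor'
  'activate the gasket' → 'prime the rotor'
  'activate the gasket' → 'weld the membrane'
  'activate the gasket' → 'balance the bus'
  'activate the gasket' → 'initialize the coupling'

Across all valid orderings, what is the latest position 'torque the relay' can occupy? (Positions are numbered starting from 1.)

6

Following the constraints forward from 'torque the relay', its only required successor is 'balance the bus'.
So at least 1 operation follows 'torque the relay', putting 'torque the relay' no later than position 6. That position is achievable by scheduling everything else first.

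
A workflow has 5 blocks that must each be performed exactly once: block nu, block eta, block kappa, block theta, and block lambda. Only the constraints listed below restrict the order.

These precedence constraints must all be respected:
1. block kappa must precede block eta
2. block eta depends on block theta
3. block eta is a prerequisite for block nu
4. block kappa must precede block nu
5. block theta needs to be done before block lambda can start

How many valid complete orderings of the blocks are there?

The blocks with no prerequisites are block kappa, block theta; any of them can be placed first.
Enumerating by repeatedly choosing an available block (one whose prerequisites are all placed) gives 7 distinct complete orderings.

7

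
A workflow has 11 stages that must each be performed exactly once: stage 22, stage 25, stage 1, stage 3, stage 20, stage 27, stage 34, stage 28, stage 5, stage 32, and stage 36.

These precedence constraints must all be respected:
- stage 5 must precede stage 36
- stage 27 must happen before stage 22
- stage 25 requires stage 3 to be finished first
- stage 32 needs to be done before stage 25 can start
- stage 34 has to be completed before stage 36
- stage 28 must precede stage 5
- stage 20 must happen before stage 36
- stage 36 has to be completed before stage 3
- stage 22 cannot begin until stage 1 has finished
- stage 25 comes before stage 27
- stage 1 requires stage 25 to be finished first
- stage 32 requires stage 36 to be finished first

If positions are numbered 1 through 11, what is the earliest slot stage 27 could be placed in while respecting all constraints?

Every stage that must precede stage 27 has to come before it. Tracing all chains that end at stage 27, those stages are: stage 25, stage 3, stage 20, stage 34, stage 28, stage 5, stage 32, stage 36 — 8 in total.
So at minimum 8 stages come before stage 27, putting stage 27 no earlier than position 9. That position is achievable by scheduling exactly those predecessors first.

9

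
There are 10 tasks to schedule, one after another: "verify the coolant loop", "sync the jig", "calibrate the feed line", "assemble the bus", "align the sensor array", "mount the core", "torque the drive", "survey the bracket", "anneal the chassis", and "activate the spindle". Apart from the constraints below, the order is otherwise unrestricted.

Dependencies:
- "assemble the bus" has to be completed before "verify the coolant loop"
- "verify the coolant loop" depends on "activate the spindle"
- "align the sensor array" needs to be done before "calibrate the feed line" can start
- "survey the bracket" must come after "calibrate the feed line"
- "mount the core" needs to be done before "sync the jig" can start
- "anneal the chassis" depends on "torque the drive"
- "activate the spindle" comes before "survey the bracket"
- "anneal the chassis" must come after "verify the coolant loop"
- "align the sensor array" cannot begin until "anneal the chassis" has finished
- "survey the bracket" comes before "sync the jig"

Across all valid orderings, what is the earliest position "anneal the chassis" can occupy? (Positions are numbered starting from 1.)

5

The tasks that are forced before "anneal the chassis", directly or transitively, are "verify the coolant loop", "assemble the bus", "torque the drive", "activate the spindle". That's 4 tasks.
So at minimum 4 tasks come before "anneal the chassis", putting "anneal the chassis" no earlier than position 5. That position is achievable by scheduling exactly those predecessors first.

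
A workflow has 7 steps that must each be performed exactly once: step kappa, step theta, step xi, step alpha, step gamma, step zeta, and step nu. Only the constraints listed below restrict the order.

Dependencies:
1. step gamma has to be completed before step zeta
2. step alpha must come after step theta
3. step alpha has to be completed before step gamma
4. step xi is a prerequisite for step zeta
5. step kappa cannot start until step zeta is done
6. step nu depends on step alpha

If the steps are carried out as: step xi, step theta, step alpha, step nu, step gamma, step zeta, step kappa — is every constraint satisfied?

Yes

Checking each listed constraint against this order: for instance, step xi is in position 1 and step zeta in position 6, so that constraint holds — and the remaining constraints check out the same way.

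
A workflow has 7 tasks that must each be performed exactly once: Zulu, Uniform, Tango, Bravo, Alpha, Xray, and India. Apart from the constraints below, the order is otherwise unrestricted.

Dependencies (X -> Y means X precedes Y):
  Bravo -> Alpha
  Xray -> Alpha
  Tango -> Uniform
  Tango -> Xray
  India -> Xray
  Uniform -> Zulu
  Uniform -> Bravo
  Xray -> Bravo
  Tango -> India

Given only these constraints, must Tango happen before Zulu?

Following the dependencies: Tango → Uniform → Zulu.
That forces Tango before Zulu in every valid schedule.

Yes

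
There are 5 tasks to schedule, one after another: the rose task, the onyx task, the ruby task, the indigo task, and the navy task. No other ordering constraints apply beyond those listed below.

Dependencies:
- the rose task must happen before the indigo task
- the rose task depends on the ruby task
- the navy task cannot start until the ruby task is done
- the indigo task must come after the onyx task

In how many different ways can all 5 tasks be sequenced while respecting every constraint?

2 tasks have no prerequisites (the onyx task, the ruby task), so any of them could come first.
Enumerating by repeatedly choosing an available task (one whose prerequisites are all placed) gives 11 distinct complete orderings.

11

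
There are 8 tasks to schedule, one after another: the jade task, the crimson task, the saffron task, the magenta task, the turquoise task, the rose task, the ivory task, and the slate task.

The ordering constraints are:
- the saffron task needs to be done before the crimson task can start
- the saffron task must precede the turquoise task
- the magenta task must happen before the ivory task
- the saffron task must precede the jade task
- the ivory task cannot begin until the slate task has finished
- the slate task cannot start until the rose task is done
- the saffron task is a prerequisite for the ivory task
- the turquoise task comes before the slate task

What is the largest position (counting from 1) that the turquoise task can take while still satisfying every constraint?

6

The tasks that are forced after the turquoise task, directly or by a chain of constraints, are the ivory task, the slate task. That's 2 tasks.
With 2 mandatory successors out of 8 tasks total, the latest slot for the turquoise task is 8−2 = 6, and it's reachable by doing all non-successors before the turquoise task.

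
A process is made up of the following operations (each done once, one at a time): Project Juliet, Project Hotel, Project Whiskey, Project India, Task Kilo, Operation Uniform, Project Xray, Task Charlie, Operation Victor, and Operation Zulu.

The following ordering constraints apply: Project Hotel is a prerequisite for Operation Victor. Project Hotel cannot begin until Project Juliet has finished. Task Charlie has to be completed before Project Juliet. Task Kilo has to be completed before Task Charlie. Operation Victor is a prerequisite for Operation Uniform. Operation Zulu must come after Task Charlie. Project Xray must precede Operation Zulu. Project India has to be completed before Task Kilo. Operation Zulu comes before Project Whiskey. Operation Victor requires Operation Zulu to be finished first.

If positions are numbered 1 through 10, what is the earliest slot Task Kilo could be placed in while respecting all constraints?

The only operation forced before Task Kilo (directly or transitively) is Project India.
So at minimum 1 operation comes before Task Kilo, putting Task Kilo no earlier than position 2. That position is achievable by scheduling exactly that predecessor first.

2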